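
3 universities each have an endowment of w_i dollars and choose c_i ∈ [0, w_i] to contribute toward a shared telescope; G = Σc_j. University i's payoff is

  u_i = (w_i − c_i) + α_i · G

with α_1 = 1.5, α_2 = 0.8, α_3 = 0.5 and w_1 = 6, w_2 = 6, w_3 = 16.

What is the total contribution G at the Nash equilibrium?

6

∂u_i/∂c_i = α_i − 1, so university i contributes w_i if α_i > 1, else 0.
α_i > 1 for i ∈ {1}; NE contributions (6, 0, 0), G = 6.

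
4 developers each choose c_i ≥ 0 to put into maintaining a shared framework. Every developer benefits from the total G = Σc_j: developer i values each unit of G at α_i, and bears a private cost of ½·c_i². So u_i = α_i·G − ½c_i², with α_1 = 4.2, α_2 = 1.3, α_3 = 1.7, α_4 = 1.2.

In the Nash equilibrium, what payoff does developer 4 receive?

9.36

Developer i's FOC: ∂u_i/∂c_i = α_i − c_i = 0, so c_i* = α_i.
NE contributions = (4.2, 1.3, 1.7, 1.2); G = 8.4.
u_4 = α_4·G − ½·(c_4)² = 1.2·8.4 − ½·1.2² = 9.36.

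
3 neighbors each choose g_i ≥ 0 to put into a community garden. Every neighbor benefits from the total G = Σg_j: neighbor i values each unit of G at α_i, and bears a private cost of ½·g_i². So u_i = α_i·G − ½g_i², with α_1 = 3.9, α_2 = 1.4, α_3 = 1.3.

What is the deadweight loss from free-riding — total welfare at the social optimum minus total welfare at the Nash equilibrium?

Neighbor i's FOC: ∂u_i/∂g_i = α_i − g_i = 0, so g_i* = α_i.
NE contributions = (3.9, 1.4, 1.3); G = 6.6.
W^NE = (Σα)·G − ½Σα_i² = 6.6² − ½·18.86 = 34.13.
Planner sets g_i = Σα_j = 6.6 for every i, so G^SO = 3·6.6 = 19.8.
W^SO = (Σα)·G^SO − ½·3·(Σα)² = (3/2)·6.6² = 65.34.
Deadweight loss = W^SO − W^NE = 31.21.

31.21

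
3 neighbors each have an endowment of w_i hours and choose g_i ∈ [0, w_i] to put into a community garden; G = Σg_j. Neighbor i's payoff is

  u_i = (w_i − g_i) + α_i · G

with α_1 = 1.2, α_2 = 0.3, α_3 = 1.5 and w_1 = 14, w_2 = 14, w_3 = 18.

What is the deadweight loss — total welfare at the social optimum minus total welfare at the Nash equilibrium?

28

∂u_i/∂g_i = α_i − 1, so neighbor i contributes w_i if α_i > 1, else 0.
α_i > 1 for i ∈ {1, 3}; NE contributions (14, 0, 18), G = 32.
W^NE = Σw_i − G^NE + (Σα_i)·G^NE = 46 + 2·32 = 110.
Planner: ∂(Σu_j)/∂g_i = Σα_j − 1 = 2 > 0, so everyone contributes w_i; G^SO = 46, W^SO = 46 + 2·46 = 138.
Deadweight loss = 28.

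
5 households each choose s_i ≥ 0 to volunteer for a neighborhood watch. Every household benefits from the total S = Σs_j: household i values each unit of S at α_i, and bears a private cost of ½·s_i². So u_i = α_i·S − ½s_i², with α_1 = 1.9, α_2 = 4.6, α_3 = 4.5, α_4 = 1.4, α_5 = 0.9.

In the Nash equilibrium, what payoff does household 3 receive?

49.725

Household i's FOC: ∂u_i/∂s_i = α_i − s_i = 0, so s_i* = α_i.
NE contributions = (1.9, 4.6, 4.5, 1.4, 0.9); S = 13.3.
u_3 = α_3·S − ½·(s_3)² = 4.5·13.3 − ½·4.5² = 49.725.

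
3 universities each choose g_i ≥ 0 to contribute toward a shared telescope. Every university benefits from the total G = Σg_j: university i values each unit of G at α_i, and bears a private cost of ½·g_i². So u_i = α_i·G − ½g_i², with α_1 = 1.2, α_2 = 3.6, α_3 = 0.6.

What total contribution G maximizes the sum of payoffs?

16.2

Planner FOC: ∂(Σu_j)/∂g_i = (Σα_j) − g_i = 0, so g_i^SO = Σα_j = 5.4 for every i; G^SO = 16.2.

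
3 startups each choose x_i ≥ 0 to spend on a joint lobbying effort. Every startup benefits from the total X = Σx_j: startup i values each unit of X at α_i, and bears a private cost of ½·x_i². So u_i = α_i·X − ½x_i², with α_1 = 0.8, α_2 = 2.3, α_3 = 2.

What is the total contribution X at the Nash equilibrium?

5.1

Startup i's FOC: ∂u_i/∂x_i = α_i − x_i = 0, so x_i* = α_i.
NE contributions = (0.8, 2.3, 2); X = 5.1.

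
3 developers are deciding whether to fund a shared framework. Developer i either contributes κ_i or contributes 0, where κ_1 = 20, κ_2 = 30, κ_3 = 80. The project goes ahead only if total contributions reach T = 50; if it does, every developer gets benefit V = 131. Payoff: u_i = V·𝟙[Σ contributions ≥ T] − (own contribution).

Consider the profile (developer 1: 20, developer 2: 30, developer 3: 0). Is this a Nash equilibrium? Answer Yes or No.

Yes

Total = 50 ≥ 50: provided.
Developer 1 (pledges 20, payoff 111): dropping to 0 → total 30, payoff 0. No gain.
Developer 2 (pledges 30, payoff 101): dropping to 0 → total 20, payoff 0. No gain.
Developer 3 (pledges 0, payoff 131): pledging 80 → total 130, payoff 51. No gain.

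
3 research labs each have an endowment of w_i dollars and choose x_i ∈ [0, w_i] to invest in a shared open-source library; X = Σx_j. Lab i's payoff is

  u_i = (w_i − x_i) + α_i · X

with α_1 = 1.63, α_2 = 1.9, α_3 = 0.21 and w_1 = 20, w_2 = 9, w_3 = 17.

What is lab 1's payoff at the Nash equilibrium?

47.27

∂u_i/∂x_i = α_i − 1, so lab i contributes w_i if α_i > 1, else 0.
α_i > 1 for i ∈ {1, 2}; NE contributions (20, 9, 0), X = 29.
u_1 = (20 − 20) + 1.63·29 = 47.27.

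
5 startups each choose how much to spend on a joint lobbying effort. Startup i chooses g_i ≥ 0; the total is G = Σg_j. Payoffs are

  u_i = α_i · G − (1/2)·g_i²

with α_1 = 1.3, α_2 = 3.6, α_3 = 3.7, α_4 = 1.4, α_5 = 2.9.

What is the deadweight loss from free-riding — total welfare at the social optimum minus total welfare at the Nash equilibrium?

Startup i's FOC: ∂u_i/∂g_i = α_i − g_i = 0, so g_i* = α_i.
NE contributions = (1.3, 3.6, 3.7, 1.4, 2.9); G = 12.9.
W^NE = (Σα)·G − ½Σα_i² = 12.9² − ½·38.71 = 147.055.
Planner sets g_i = Σα_j = 12.9 for every i, so G^SO = 5·12.9 = 64.5.
W^SO = (Σα)·G^SO − ½·5·(Σα)² = (5/2)·12.9² = 416.025.
Deadweight loss = W^SO − W^NE = 268.97.

268.97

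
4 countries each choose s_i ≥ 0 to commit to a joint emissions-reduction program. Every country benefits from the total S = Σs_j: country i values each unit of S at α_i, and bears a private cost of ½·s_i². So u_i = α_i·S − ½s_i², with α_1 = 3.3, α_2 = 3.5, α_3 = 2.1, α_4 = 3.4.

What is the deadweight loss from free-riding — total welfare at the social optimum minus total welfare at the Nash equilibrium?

170.845

Country i's FOC: ∂u_i/∂s_i = α_i − s_i = 0, so s_i* = α_i.
NE contributions = (3.3, 3.5, 2.1, 3.4); S = 12.3.
W^NE = (Σα)·S − ½Σα_i² = 12.3² − ½·39.11 = 131.735.
Planner sets s_i = Σα_j = 12.3 for every i, so S^SO = 4·12.3 = 49.2.
W^SO = (Σα)·S^SO − ½·4·(Σα)² = (4/2)·12.3² = 302.58.
Deadweight loss = W^SO − W^NE = 170.845.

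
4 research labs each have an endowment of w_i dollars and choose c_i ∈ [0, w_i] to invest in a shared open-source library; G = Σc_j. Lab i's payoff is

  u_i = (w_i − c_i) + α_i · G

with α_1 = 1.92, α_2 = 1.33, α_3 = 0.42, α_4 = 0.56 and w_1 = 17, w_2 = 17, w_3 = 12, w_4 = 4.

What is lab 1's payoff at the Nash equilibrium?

65.28

∂u_i/∂c_i = α_i − 1, so lab i contributes w_i if α_i > 1, else 0.
α_i > 1 for i ∈ {1, 2}; NE contributions (17, 17, 0, 0), G = 34.
u_1 = (17 − 17) + 1.92·34 = 65.28.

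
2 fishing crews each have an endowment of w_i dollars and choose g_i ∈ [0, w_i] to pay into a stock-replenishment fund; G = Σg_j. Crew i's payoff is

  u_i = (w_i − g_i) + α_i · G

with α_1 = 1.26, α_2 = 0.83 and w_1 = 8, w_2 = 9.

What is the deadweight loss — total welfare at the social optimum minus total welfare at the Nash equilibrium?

∂u_i/∂g_i = α_i − 1, so crew i contributes w_i if α_i > 1, else 0.
α_i > 1 for i ∈ {1}; NE contributions (8, 0), G = 8.
W^NE = Σw_i − G^NE + (Σα_i)·G^NE = 17 + 1.09·8 = 25.72.
Planner: ∂(Σu_j)/∂g_i = Σα_j − 1 = 1.09 > 0, so everyone contributes w_i; G^SO = 17, W^SO = 17 + 1.09·17 = 35.53.
Deadweight loss = 9.81.

9.81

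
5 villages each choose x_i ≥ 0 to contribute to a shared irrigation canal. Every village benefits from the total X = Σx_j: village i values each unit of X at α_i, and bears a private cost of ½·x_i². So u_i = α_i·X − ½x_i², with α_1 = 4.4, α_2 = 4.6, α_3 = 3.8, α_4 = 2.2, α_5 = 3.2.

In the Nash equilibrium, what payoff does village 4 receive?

37.62

Village i's FOC: ∂u_i/∂x_i = α_i − x_i = 0, so x_i* = α_i.
NE contributions = (4.4, 4.6, 3.8, 2.2, 3.2); X = 18.2.
u_4 = α_4·X − ½·(x_4)² = 2.2·18.2 − ½·2.2² = 37.62.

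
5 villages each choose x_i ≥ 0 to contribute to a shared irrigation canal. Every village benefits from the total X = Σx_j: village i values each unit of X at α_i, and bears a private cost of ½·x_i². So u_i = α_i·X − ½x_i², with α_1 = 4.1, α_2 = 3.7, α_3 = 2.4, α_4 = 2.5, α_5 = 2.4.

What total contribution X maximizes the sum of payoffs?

75.5

Planner FOC: ∂(Σu_j)/∂x_i = (Σα_j) − x_i = 0, so x_i^SO = Σα_j = 15.1 for every i; X^SO = 75.5.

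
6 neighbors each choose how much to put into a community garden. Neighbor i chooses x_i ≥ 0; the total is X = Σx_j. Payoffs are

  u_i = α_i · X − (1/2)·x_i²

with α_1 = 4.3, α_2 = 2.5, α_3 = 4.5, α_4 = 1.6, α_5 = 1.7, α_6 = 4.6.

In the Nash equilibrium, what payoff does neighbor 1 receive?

73.315

Neighbor i's FOC: ∂u_i/∂x_i = α_i − x_i = 0, so x_i* = α_i.
NE contributions = (4.3, 2.5, 4.5, 1.6, 1.7, 4.6); X = 19.2.
u_1 = α_1·X − ½·(x_1)² = 4.3·19.2 − ½·4.3² = 73.315.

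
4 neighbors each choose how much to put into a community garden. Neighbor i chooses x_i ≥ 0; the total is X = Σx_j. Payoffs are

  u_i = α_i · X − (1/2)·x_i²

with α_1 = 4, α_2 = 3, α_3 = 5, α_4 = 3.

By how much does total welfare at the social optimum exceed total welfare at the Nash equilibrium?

Neighbor i's FOC: ∂u_i/∂x_i = α_i − x_i = 0, so x_i* = α_i.
NE contributions = (4, 3, 5, 3); X = 15.
W^NE = (Σα)·X − ½Σα_i² = 15² − ½·59 = 195.5.
Planner sets x_i = Σα_j = 15 for every i, so X^SO = 4·15 = 60.
W^SO = (Σα)·X^SO − ½·4·(Σα)² = (4/2)·15² = 450.
Deadweight loss = W^SO − W^NE = 254.5.

254.5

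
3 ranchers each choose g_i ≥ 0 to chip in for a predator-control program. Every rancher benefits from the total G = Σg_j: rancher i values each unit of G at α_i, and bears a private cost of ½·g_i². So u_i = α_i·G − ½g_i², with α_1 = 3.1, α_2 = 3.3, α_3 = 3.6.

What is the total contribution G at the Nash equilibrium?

Rancher i's FOC: ∂u_i/∂g_i = α_i − g_i = 0, so g_i* = α_i.
NE contributions = (3.1, 3.3, 3.6); G = 10.

10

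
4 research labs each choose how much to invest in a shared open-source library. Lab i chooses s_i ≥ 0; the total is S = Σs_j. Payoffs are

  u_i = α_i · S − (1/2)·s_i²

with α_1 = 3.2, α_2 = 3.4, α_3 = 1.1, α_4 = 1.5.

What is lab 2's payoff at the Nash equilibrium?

25.5

Lab i's FOC: ∂u_i/∂s_i = α_i − s_i = 0, so s_i* = α_i.
NE contributions = (3.2, 3.4, 1.1, 1.5); S = 9.2.
u_2 = α_2·S − ½·(s_2)² = 3.4·9.2 − ½·3.4² = 25.5.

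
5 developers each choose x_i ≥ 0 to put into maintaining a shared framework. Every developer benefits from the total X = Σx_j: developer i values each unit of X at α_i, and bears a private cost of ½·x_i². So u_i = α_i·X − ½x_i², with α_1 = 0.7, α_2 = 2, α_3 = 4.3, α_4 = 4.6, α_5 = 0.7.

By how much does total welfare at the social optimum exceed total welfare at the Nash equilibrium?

Developer i's FOC: ∂u_i/∂x_i = α_i − x_i = 0, so x_i* = α_i.
NE contributions = (0.7, 2, 4.3, 4.6, 0.7); X = 12.3.
W^NE = (Σα)·X − ½Σα_i² = 12.3² − ½·44.63 = 128.975.
Planner sets x_i = Σα_j = 12.3 for every i, so X^SO = 5·12.3 = 61.5.
W^SO = (Σα)·X^SO − ½·5·(Σα)² = (5/2)·12.3² = 378.225.
Deadweight loss = W^SO − W^NE = 249.25.

249.25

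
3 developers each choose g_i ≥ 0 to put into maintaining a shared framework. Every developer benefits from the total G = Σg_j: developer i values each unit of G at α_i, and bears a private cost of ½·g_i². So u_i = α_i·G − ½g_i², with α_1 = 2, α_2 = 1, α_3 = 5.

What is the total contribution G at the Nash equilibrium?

8

Developer i's FOC: ∂u_i/∂g_i = α_i − g_i = 0, so g_i* = α_i.
NE contributions = (2, 1, 5); G = 8.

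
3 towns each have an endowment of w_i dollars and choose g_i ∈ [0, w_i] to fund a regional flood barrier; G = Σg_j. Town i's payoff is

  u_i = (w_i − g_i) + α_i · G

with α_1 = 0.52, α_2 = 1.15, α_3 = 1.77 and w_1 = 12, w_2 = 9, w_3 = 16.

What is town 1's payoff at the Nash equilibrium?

∂u_i/∂g_i = α_i − 1, so town i contributes w_i if α_i > 1, else 0.
α_i > 1 for i ∈ {2, 3}; NE contributions (0, 9, 16), G = 25.
u_1 = (12 − 0) + 0.52·25 = 25.

25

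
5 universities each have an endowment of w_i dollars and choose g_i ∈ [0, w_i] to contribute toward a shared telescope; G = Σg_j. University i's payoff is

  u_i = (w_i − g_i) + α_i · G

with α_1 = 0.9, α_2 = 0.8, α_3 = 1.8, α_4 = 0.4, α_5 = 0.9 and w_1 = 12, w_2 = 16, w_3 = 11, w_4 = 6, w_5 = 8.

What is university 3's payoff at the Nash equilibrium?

19.8

∂u_i/∂g_i = α_i − 1, so university i contributes w_i if α_i > 1, else 0.
α_i > 1 for i ∈ {3}; NE contributions (0, 0, 11, 0, 0), G = 11.
u_3 = (11 − 11) + 1.8·11 = 19.8.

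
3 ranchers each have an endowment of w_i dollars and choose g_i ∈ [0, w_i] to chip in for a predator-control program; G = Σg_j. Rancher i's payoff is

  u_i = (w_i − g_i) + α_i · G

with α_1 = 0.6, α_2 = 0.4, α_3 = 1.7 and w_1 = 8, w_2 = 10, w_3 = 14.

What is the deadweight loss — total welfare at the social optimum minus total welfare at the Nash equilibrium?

30.6

∂u_i/∂g_i = α_i − 1, so rancher i contributes w_i if α_i > 1, else 0.
α_i > 1 for i ∈ {3}; NE contributions (0, 0, 14), G = 14.
W^NE = Σw_i − G^NE + (Σα_i)·G^NE = 32 + 1.7·14 = 55.8.
Planner: ∂(Σu_j)/∂g_i = Σα_j − 1 = 1.7 > 0, so everyone contributes w_i; G^SO = 32, W^SO = 32 + 1.7·32 = 86.4.
Deadweight loss = 30.6.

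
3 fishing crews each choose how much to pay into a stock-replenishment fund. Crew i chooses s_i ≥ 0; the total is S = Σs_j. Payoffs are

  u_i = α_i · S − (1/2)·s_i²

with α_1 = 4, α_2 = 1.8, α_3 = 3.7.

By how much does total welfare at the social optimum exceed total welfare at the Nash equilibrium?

61.59

Crew i's FOC: ∂u_i/∂s_i = α_i − s_i = 0, so s_i* = α_i.
NE contributions = (4, 1.8, 3.7); S = 9.5.
W^NE = (Σα)·S − ½Σα_i² = 9.5² − ½·32.93 = 73.785.
Planner sets s_i = Σα_j = 9.5 for every i, so S^SO = 3·9.5 = 28.5.
W^SO = (Σα)·S^SO − ½·3·(Σα)² = (3/2)·9.5² = 135.375.
Deadweight loss = W^SO − W^NE = 61.59.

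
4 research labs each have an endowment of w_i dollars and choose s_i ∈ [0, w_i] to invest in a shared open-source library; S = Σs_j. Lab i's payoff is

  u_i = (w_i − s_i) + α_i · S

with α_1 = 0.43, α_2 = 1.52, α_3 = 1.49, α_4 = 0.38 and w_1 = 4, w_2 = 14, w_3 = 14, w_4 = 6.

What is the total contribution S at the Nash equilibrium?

28

∂u_i/∂s_i = α_i − 1, so lab i contributes w_i if α_i > 1, else 0.
α_i > 1 for i ∈ {2, 3}; NE contributions (0, 14, 14, 0), S = 28.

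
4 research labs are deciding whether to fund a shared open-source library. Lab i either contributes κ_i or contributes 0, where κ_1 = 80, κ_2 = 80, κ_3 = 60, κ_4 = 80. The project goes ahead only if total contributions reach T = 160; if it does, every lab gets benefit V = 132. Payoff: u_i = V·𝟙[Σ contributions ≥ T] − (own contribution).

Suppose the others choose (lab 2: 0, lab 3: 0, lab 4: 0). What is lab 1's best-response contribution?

0

Others' total = 0. Even contributing 80 gives 80 < 160: no benefit either way.
Best response: 0.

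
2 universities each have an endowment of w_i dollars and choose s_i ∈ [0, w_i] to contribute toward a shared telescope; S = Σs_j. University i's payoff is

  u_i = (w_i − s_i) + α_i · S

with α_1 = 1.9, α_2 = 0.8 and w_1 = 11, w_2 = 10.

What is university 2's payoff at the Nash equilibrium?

∂u_i/∂s_i = α_i − 1, so university i contributes w_i if α_i > 1, else 0.
α_i > 1 for i ∈ {1}; NE contributions (11, 0), S = 11.
u_2 = (10 − 0) + 0.8·11 = 18.8.

18.8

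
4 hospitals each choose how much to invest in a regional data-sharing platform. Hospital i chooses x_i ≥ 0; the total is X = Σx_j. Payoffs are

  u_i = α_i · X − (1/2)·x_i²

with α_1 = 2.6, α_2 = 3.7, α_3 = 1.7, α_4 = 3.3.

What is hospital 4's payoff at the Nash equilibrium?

Hospital i's FOC: ∂u_i/∂x_i = α_i − x_i = 0, so x_i* = α_i.
NE contributions = (2.6, 3.7, 1.7, 3.3); X = 11.3.
u_4 = α_4·X − ½·(x_4)² = 3.3·11.3 − ½·3.3² = 31.845.

31.845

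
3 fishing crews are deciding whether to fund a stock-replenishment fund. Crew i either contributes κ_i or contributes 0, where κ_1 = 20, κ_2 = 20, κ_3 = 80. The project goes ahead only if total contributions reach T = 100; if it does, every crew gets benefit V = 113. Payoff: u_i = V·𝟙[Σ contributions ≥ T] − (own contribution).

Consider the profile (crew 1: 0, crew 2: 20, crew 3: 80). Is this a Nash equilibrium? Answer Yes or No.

Yes

Total = 100 ≥ 100: provided.
Crew 1 (pledges 0, payoff 113): pledging 20 → total 120, payoff 93. No gain.
Crew 2 (pledges 20, payoff 93): dropping to 0 → total 80, payoff 0. No gain.
Crew 3 (pledges 80, payoff 33): dropping to 0 → total 20, payoff 0. No gain.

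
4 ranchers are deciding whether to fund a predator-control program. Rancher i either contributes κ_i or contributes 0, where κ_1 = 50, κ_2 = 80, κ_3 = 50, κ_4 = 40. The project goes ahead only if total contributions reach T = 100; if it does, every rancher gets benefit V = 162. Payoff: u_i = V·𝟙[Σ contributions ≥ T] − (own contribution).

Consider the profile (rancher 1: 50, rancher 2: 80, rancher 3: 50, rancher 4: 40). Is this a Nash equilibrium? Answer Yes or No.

Total = 220 ≥ 100: provided.
Rancher 1 (pledges 50, payoff 112): dropping to 0 → total 170, payoff 162. Profitable deviation.

No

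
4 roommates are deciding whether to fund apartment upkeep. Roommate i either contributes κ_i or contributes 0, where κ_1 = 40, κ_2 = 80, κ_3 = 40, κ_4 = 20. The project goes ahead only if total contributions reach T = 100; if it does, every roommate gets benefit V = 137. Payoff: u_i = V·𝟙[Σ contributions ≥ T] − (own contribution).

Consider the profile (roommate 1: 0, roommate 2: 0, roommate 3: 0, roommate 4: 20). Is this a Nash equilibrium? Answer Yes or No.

No

Total = 20 < 100: not provided.
Roommate 1 (pledges 0, payoff 0): pledging 40 → total 60, payoff -40. No gain.
Roommate 2 (pledges 0, payoff 0): pledging 80 → total 100, payoff 57. Profitable deviation.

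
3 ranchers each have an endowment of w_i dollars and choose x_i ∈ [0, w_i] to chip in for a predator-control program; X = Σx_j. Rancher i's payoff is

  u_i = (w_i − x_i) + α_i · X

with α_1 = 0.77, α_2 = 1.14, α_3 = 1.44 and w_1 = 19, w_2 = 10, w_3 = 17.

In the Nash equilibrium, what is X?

∂u_i/∂x_i = α_i − 1, so rancher i contributes w_i if α_i > 1, else 0.
α_i > 1 for i ∈ {2, 3}; NE contributions (0, 10, 17), X = 27.

27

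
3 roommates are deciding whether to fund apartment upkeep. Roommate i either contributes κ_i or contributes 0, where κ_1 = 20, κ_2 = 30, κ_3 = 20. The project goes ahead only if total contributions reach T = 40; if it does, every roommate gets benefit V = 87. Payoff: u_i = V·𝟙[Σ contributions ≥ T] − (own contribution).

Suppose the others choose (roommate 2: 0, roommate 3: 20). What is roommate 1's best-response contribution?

20

Others' total = 20. Contributing 20 brings total to 40 ≥ 40: gain V − κ_1 = 67.
Best response: 20.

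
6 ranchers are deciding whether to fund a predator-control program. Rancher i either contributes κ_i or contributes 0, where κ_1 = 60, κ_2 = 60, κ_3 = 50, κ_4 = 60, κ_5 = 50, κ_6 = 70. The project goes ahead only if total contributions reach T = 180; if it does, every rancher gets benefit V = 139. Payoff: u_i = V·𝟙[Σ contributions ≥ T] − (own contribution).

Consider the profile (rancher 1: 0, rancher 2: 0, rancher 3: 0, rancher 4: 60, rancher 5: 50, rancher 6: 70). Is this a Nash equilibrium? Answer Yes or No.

Total = 180 ≥ 180: provided.
Rancher 1 (pledges 0, payoff 139): pledging 60 → total 240, payoff 79. No gain.
Rancher 2 (pledges 0, payoff 139): pledging 60 → total 240, payoff 79. No gain.
Rancher 3 (pledges 0, payoff 139): pledging 50 → total 230, payoff 89. No gain.
Rancher 4 (pledges 60, payoff 79): dropping to 0 → total 120, payoff 0. No gain.
Rancher 5 (pledges 50, payoff 89): dropping to 0 → total 130, payoff 0. No gain.
Rancher 6 (pledges 70, payoff 69): dropping to 0 → total 110, payoff 0. No gain.

Yes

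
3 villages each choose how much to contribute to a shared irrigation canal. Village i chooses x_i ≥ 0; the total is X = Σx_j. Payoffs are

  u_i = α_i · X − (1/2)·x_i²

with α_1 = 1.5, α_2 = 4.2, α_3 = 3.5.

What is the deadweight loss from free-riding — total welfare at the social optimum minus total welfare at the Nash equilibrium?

Village i's FOC: ∂u_i/∂x_i = α_i − x_i = 0, so x_i* = α_i.
NE contributions = (1.5, 4.2, 3.5); X = 9.2.
W^NE = (Σα)·X − ½Σα_i² = 9.2² − ½·32.14 = 68.57.
Planner sets x_i = Σα_j = 9.2 for every i, so X^SO = 3·9.2 = 27.6.
W^SO = (Σα)·X^SO − ½·3·(Σα)² = (3/2)·9.2² = 126.96.
Deadweight loss = W^SO − W^NE = 58.39.

58.39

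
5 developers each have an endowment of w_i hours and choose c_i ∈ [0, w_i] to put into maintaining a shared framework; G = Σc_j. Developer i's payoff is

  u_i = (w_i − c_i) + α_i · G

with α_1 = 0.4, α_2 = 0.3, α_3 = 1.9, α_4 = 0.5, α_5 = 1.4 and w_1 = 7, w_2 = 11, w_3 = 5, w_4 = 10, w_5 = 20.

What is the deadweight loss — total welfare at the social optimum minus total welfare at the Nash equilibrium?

98

∂u_i/∂c_i = α_i − 1, so developer i contributes w_i if α_i > 1, else 0.
α_i > 1 for i ∈ {3, 5}; NE contributions (0, 0, 5, 0, 20), G = 25.
W^NE = Σw_i − G^NE + (Σα_i)·G^NE = 53 + 3.5·25 = 140.5.
Planner: ∂(Σu_j)/∂c_i = Σα_j − 1 = 3.5 > 0, so everyone contributes w_i; G^SO = 53, W^SO = 53 + 3.5·53 = 238.5.
Deadweight loss = 98.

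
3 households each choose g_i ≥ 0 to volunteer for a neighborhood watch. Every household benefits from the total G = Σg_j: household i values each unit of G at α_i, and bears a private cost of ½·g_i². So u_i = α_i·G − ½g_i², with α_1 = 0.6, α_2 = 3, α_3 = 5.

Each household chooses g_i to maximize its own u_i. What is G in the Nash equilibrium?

Household i's FOC: ∂u_i/∂g_i = α_i − g_i = 0, so g_i* = α_i.
NE contributions = (0.6, 3, 5); G = 8.6.

8.6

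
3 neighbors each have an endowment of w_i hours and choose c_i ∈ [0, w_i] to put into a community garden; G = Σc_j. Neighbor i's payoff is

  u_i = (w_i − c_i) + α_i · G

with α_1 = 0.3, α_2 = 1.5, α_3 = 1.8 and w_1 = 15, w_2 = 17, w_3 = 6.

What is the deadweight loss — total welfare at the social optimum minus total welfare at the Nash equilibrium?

39

∂u_i/∂c_i = α_i − 1, so neighbor i contributes w_i if α_i > 1, else 0.
α_i > 1 for i ∈ {2, 3}; NE contributions (0, 17, 6), G = 23.
W^NE = Σw_i − G^NE + (Σα_i)·G^NE = 38 + 2.6·23 = 97.8.
Planner: ∂(Σu_j)/∂c_i = Σα_j − 1 = 2.6 > 0, so everyone contributes w_i; G^SO = 38, W^SO = 38 + 2.6·38 = 136.8.
Deadweight loss = 39.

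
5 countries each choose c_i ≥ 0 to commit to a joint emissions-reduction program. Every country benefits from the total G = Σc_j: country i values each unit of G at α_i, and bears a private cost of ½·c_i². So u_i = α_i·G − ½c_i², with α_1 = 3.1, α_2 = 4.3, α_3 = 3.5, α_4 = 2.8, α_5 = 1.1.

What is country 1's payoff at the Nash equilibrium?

41.075

Country i's FOC: ∂u_i/∂c_i = α_i − c_i = 0, so c_i* = α_i.
NE contributions = (3.1, 4.3, 3.5, 2.8, 1.1); G = 14.8.
u_1 = α_1·G − ½·(c_1)² = 3.1·14.8 − ½·3.1² = 41.075.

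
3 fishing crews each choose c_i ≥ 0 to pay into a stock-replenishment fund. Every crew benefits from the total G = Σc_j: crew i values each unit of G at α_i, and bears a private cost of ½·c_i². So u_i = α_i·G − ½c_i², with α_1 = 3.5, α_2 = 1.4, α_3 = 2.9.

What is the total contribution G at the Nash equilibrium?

Crew i's FOC: ∂u_i/∂c_i = α_i − c_i = 0, so c_i* = α_i.
NE contributions = (3.5, 1.4, 2.9); G = 7.8.

7.8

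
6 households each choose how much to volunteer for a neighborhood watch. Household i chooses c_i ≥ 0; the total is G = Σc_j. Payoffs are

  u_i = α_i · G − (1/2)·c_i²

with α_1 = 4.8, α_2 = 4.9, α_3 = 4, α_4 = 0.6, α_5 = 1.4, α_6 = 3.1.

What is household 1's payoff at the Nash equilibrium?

78.72

Household i's FOC: ∂u_i/∂c_i = α_i − c_i = 0, so c_i* = α_i.
NE contributions = (4.8, 4.9, 4, 0.6, 1.4, 3.1); G = 18.8.
u_1 = α_1·G − ½·(c_1)² = 4.8·18.8 − ½·4.8² = 78.72.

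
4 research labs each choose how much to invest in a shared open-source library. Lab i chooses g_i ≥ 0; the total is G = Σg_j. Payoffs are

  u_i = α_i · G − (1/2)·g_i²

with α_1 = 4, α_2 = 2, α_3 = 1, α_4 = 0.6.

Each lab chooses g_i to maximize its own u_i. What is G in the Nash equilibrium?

Lab i's FOC: ∂u_i/∂g_i = α_i − g_i = 0, so g_i* = α_i.
NE contributions = (4, 2, 1, 0.6); G = 7.6.

7.6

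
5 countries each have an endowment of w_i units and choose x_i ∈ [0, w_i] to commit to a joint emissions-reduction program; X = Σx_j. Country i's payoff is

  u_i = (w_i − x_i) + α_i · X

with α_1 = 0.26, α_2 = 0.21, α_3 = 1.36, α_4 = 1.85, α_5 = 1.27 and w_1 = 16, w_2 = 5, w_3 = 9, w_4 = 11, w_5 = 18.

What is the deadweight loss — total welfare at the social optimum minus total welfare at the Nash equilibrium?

∂u_i/∂x_i = α_i − 1, so country i contributes w_i if α_i > 1, else 0.
α_i > 1 for i ∈ {3, 4, 5}; NE contributions (0, 0, 9, 11, 18), X = 38.
W^NE = Σw_i − X^NE + (Σα_i)·X^NE = 59 + 3.95·38 = 209.1.
Planner: ∂(Σu_j)/∂x_i = Σα_j − 1 = 3.95 > 0, so everyone contributes w_i; X^SO = 59, W^SO = 59 + 3.95·59 = 292.05.
Deadweight loss = 82.95.

82.95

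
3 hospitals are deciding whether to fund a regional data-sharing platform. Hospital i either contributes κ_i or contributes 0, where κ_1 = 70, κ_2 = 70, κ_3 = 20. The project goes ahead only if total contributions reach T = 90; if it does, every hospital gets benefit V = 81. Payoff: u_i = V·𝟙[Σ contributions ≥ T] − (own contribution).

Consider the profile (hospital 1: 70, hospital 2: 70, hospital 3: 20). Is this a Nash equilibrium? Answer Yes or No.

No

Total = 160 ≥ 90: provided.
Hospital 1 (pledges 70, payoff 11): dropping to 0 → total 90, payoff 81. Profitable deviation.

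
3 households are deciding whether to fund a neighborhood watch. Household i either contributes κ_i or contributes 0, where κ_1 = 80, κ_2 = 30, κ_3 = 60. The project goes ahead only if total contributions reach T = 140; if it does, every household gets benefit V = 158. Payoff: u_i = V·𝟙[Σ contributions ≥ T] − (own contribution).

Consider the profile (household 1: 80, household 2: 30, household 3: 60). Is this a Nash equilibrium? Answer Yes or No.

Total = 170 ≥ 140: provided.
Household 1 (pledges 80, payoff 78): dropping to 0 → total 90, payoff 0. No gain.
Household 2 (pledges 30, payoff 128): dropping to 0 → total 140, payoff 158. Profitable deviation.

No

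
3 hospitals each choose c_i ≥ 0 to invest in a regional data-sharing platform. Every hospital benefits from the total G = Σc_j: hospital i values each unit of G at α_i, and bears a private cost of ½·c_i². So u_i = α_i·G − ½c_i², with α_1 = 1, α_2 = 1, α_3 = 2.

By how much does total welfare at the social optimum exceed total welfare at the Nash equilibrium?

11

Hospital i's FOC: ∂u_i/∂c_i = α_i − c_i = 0, so c_i* = α_i.
NE contributions = (1, 1, 2); G = 4.
W^NE = (Σα)·G − ½Σα_i² = 4² − ½·6 = 13.
Planner sets c_i = Σα_j = 4 for every i, so G^SO = 3·4 = 12.
W^SO = (Σα)·G^SO − ½·3·(Σα)² = (3/2)·4² = 24.
Deadweight loss = W^SO − W^NE = 11.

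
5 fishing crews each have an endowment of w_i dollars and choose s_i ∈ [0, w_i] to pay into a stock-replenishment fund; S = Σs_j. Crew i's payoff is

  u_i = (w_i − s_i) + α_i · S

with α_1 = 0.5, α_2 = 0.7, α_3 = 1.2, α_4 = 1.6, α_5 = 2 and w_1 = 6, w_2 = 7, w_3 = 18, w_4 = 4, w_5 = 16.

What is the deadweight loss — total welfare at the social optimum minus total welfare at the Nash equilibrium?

65

∂u_i/∂s_i = α_i − 1, so crew i contributes w_i if α_i > 1, else 0.
α_i > 1 for i ∈ {3, 4, 5}; NE contributions (0, 0, 18, 4, 16), S = 38.
W^NE = Σw_i − S^NE + (Σα_i)·S^NE = 51 + 5·38 = 241.
Planner: ∂(Σu_j)/∂s_i = Σα_j − 1 = 5 > 0, so everyone contributes w_i; S^SO = 51, W^SO = 51 + 5·51 = 306.
Deadweight loss = 65.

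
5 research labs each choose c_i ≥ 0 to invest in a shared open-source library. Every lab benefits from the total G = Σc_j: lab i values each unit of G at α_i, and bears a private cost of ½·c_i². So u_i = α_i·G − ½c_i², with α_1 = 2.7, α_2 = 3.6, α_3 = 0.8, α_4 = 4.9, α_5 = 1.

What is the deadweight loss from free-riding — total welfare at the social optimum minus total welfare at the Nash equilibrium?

276.45

Lab i's FOC: ∂u_i/∂c_i = α_i − c_i = 0, so c_i* = α_i.
NE contributions = (2.7, 3.6, 0.8, 4.9, 1); G = 13.
W^NE = (Σα)·G − ½Σα_i² = 13² − ½·45.9 = 146.05.
Planner sets c_i = Σα_j = 13 for every i, so G^SO = 5·13 = 65.
W^SO = (Σα)·G^SO − ½·5·(Σα)² = (5/2)·13² = 422.5.
Deadweight loss = W^SO − W^NE = 276.45.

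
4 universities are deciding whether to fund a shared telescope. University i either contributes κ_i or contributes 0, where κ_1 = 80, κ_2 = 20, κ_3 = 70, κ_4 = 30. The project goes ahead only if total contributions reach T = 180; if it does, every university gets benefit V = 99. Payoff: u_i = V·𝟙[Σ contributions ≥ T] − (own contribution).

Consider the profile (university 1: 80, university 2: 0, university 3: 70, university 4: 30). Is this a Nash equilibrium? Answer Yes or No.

Total = 180 ≥ 180: provided.
University 1 (pledges 80, payoff 19): dropping to 0 → total 100, payoff 0. No gain.
University 2 (pledges 0, payoff 99): pledging 20 → total 200, payoff 79. No gain.
University 3 (pledges 70, payoff 29): dropping to 0 → total 110, payoff 0. No gain.
University 4 (pledges 30, payoff 69): dropping to 0 → total 150, payoff 0. No gain.

Yes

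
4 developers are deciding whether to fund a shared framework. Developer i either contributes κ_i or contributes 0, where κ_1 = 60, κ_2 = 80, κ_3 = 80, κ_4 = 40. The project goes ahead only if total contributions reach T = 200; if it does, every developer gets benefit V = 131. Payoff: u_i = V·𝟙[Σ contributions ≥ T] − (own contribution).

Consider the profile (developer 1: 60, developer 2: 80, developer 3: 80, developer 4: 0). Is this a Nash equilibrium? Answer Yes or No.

Total = 220 ≥ 200: provided.
Developer 1 (pledges 60, payoff 71): dropping to 0 → total 160, payoff 0. No gain.
Developer 2 (pledges 80, payoff 51): dropping to 0 → total 140, payoff 0. No gain.
Developer 3 (pledges 80, payoff 51): dropping to 0 → total 140, payoff 0. No gain.
Developer 4 (pledges 0, payoff 131): pledging 40 → total 260, payoff 91. No gain.

Yes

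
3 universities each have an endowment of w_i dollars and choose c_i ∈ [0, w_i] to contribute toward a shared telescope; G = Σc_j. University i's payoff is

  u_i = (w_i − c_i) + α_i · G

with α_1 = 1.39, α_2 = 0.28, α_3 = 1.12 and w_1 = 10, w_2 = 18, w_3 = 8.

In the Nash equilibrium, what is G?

18

∂u_i/∂c_i = α_i − 1, so university i contributes w_i if α_i > 1, else 0.
α_i > 1 for i ∈ {1, 3}; NE contributions (10, 0, 8), G = 18.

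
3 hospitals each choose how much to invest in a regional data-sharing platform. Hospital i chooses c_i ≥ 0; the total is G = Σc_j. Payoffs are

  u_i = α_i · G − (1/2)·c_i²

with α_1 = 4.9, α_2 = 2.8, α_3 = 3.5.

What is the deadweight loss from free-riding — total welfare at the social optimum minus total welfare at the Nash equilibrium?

Hospital i's FOC: ∂u_i/∂c_i = α_i − c_i = 0, so c_i* = α_i.
NE contributions = (4.9, 2.8, 3.5); G = 11.2.
W^NE = (Σα)·G − ½Σα_i² = 11.2² − ½·44.1 = 103.39.
Planner sets c_i = Σα_j = 11.2 for every i, so G^SO = 3·11.2 = 33.6.
W^SO = (Σα)·G^SO − ½·3·(Σα)² = (3/2)·11.2² = 188.16.
Deadweight loss = W^SO − W^NE = 84.77.

84.77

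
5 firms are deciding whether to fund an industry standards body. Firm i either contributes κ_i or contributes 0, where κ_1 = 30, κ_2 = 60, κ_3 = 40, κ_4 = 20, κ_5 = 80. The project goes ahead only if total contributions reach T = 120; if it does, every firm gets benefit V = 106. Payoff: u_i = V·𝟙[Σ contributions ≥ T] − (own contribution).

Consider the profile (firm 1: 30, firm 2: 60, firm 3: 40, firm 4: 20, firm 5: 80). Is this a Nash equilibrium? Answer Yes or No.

No

Total = 230 ≥ 120: provided.
Firm 1 (pledges 30, payoff 76): dropping to 0 → total 200, payoff 106. Profitable deviation.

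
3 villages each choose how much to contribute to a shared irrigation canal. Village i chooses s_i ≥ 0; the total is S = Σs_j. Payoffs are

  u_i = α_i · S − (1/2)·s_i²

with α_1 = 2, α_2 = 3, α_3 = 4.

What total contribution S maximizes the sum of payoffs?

Planner FOC: ∂(Σu_j)/∂s_i = (Σα_j) − s_i = 0, so s_i^SO = Σα_j = 9 for every i; S^SO = 27.

27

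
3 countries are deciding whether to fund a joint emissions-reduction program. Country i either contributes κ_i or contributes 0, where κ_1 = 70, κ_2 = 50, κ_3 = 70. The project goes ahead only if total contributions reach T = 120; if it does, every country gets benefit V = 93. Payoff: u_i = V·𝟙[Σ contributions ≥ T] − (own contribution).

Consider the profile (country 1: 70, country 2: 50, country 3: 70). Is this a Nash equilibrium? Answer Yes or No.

No

Total = 190 ≥ 120: provided.
Country 1 (pledges 70, payoff 23): dropping to 0 → total 120, payoff 93. Profitable deviation.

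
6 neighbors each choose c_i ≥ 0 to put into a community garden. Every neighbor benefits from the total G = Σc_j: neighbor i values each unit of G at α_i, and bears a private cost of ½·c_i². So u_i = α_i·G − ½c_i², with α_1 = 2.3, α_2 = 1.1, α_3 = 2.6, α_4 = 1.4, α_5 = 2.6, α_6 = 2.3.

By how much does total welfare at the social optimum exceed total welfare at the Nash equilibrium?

316.215

Neighbor i's FOC: ∂u_i/∂c_i = α_i − c_i = 0, so c_i* = α_i.
NE contributions = (2.3, 1.1, 2.6, 1.4, 2.6, 2.3); G = 12.3.
W^NE = (Σα)·G − ½Σα_i² = 12.3² − ½·27.27 = 137.655.
Planner sets c_i = Σα_j = 12.3 for every i, so G^SO = 6·12.3 = 73.8.
W^SO = (Σα)·G^SO − ½·6·(Σα)² = (6/2)·12.3² = 453.87.
Deadweight loss = W^SO − W^NE = 316.215.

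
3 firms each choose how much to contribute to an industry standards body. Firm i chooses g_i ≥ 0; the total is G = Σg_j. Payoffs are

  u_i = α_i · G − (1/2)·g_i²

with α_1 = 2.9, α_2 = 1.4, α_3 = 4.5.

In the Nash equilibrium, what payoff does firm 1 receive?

Firm i's FOC: ∂u_i/∂g_i = α_i − g_i = 0, so g_i* = α_i.
NE contributions = (2.9, 1.4, 4.5); G = 8.8.
u_1 = α_1·G − ½·(g_1)² = 2.9·8.8 − ½·2.9² = 21.315.

21.315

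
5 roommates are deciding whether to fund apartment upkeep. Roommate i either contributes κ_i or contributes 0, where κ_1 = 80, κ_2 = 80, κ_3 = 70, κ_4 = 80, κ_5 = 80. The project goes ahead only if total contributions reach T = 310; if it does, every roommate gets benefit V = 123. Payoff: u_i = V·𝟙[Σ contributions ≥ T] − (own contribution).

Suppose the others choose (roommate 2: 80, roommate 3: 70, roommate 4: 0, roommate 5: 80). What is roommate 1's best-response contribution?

80

Others' total = 230. Contributing 80 brings total to 310 ≥ 310: gain V − κ_1 = 43.
Best response: 80.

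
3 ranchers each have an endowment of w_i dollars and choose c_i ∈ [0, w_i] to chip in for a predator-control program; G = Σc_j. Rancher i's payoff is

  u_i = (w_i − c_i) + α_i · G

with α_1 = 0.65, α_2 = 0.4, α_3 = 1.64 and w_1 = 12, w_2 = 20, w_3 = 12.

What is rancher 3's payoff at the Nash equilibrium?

∂u_i/∂c_i = α_i − 1, so rancher i contributes w_i if α_i > 1, else 0.
α_i > 1 for i ∈ {3}; NE contributions (0, 0, 12), G = 12.
u_3 = (12 − 12) + 1.64·12 = 19.68.

19.68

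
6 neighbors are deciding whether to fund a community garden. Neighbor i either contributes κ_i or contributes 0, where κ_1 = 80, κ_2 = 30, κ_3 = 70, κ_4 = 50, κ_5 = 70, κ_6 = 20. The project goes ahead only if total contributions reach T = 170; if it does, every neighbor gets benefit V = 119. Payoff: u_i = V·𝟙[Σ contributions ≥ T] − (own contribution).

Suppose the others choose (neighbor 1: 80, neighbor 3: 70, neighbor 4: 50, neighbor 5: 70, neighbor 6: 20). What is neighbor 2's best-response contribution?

0

Others' total = 290 ≥ 170; contributing adds cost 30 for no extra benefit.
Best response: 0.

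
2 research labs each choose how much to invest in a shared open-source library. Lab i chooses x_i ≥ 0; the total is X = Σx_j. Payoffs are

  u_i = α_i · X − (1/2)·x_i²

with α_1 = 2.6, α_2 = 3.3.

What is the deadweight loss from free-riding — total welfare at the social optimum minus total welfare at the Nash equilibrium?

Lab i's FOC: ∂u_i/∂x_i = α_i − x_i = 0, so x_i* = α_i.
NE contributions = (2.6, 3.3); X = 5.9.
W^NE = (Σα)·X − ½Σα_i² = 5.9² − ½·17.65 = 25.985.
Planner sets x_i = Σα_j = 5.9 for every i, so X^SO = 2·5.9 = 11.8.
W^SO = (Σα)·X^SO − ½·2·(Σα)² = (2/2)·5.9² = 34.81.
Deadweight loss = W^SO − W^NE = 8.825.

8.825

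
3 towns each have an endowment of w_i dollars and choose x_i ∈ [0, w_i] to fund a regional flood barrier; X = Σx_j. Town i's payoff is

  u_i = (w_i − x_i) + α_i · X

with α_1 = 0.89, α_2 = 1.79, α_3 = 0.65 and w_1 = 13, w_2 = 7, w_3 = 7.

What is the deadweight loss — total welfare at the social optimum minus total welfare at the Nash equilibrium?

∂u_i/∂x_i = α_i − 1, so town i contributes w_i if α_i > 1, else 0.
α_i > 1 for i ∈ {2}; NE contributions (0, 7, 0), X = 7.
W^NE = Σw_i − X^NE + (Σα_i)·X^NE = 27 + 2.33·7 = 43.31.
Planner: ∂(Σu_j)/∂x_i = Σα_j − 1 = 2.33 > 0, so everyone contributes w_i; X^SO = 27, W^SO = 27 + 2.33·27 = 89.91.
Deadweight loss = 46.6.

46.6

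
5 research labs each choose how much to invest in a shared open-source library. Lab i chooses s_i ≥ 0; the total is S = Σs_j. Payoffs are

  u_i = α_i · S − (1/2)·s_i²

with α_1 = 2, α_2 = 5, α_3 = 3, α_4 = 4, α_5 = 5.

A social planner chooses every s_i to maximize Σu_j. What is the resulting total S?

95

Planner FOC: ∂(Σu_j)/∂s_i = (Σα_j) − s_i = 0, so s_i^SO = Σα_j = 19 for every i; S^SO = 95.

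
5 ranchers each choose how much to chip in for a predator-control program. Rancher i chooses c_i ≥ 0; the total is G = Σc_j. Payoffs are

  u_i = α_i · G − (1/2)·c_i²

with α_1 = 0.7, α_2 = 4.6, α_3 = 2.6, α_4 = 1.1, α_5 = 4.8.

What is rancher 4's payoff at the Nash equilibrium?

14.575

Rancher i's FOC: ∂u_i/∂c_i = α_i − c_i = 0, so c_i* = α_i.
NE contributions = (0.7, 4.6, 2.6, 1.1, 4.8); G = 13.8.
u_4 = α_4·G − ½·(c_4)² = 1.1·13.8 − ½·1.1² = 14.575.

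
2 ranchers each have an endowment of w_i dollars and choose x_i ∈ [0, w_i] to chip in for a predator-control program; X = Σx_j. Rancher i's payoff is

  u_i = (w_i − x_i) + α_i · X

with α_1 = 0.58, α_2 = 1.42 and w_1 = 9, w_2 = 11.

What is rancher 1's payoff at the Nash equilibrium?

∂u_i/∂x_i = α_i − 1, so rancher i contributes w_i if α_i > 1, else 0.
α_i > 1 for i ∈ {2}; NE contributions (0, 11), X = 11.
u_1 = (9 − 0) + 0.58·11 = 15.38.

15.38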